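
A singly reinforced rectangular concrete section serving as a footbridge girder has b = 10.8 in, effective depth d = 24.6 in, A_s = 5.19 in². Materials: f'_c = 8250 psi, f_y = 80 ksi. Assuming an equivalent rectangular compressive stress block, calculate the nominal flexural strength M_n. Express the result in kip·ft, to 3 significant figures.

M_n ≈ 756 kip·ft

T = A_s f_y = 5.19 × 80 = 415.2 kips.
a = T/(0.85 f'_c b) = 415.2/(0.85 × 8.25 × 10.8) = 5.482 in.
M_n = T(d − a/2) = 415.2 × (24.6 − 2.741) = 9075.9 kip·in = 9075.9/12 = 756.33 kip·ft.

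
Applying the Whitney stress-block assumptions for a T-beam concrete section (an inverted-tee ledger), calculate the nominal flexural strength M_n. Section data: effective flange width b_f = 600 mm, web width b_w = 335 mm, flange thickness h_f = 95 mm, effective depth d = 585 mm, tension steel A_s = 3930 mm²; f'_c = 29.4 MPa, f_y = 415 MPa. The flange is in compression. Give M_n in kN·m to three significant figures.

Tension: T = A_s f_y = 3930 × 415 = 1630950 N.
Try a within the flange: a = T/(0.85 f'_c b_f) = 1630950/(0.85 × 29.4 × 600) = 108.77 mm.
a = 108.77 > h_f = 95 mm: the block extends into the web. Split into flange-overhang and web parts.
C_f = 0.85 f'_c (b_f − b_w) h_f = 0.85 × 29.4 × (600 − 335) × 95 = 629123 N.
Remaining web compression depth: a_w = (T − C_f)/(0.85 f'_c b_w) = (1630950 − 629123)/(0.85 × 29.4 × 335) = 119.67 mm.
M_n = C_f(d − h_f/2) + (T − C_f)(d − a_w/2) = 629123 × (585 − 47.5) + 1001827 × (585 − 59.835) = 338.15 + 526.12 = 864.27 × 10⁶ N·mm.
M_n = 864.27 kN·m.

M_n ≈ 864 kN·m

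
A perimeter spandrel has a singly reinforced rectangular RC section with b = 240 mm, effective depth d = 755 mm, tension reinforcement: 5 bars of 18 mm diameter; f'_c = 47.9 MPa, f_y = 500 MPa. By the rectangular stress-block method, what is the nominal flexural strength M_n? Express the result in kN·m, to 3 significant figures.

A_s = 5 × 254 = 1270 mm².
T = A_s f_y = 1270 × 500 = 635000 N = 635 kN.
From C = T: a = T/(0.85 f'_c b) = 635000/(0.85 × 47.9 × 240) = 64.98 mm.
M_n = T(d − a/2) = 635 kN × (755 − 32.49) mm = 458.79 kN·m.

M_n ≈ 459 kN·m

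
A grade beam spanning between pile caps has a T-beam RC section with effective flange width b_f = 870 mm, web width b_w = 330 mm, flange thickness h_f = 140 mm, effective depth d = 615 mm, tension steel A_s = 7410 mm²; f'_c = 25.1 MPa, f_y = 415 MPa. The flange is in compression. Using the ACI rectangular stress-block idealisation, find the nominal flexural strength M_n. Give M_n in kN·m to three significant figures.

M_n ≈ 1630 kN·m

Tension: T = A_s f_y = 7410 × 415 = 3075150 N.
Try a within the flange: a = T/(0.85 f'_c b_f) = 3075150/(0.85 × 25.1 × 870) = 165.67 mm.
a = 165.67 > h_f = 140 mm: the block extends into the web. Split into flange-overhang and web parts.
C_f = 0.85 f'_c (b_f − b_w) h_f = 0.85 × 25.1 × (870 − 330) × 140 = 1612926 N.
Remaining web compression depth: a_w = (T − C_f)/(0.85 f'_c b_w) = (3075150 − 1612926)/(0.85 × 25.1 × 330) = 207.69 mm.
M_n = C_f(d − h_f/2) + (T − C_f)(d − a_w/2) = 1612926 × (615 − 70) + 1462224 × (615 − 103.845) = 879.04 + 747.42 = 1626.46 × 10⁶ N·mm.
M_n = 1626.46 kN·m.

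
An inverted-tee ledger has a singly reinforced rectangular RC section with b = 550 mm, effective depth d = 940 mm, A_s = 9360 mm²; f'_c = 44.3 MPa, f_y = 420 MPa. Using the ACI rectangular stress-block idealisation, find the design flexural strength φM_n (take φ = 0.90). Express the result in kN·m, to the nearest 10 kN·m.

T = A_s f_y = 9360 × 420 = 3931200 N = 3931.2 kN.
From C = T: a = T/(0.85 f'_c b) = 3931200/(0.85 × 44.3 × 550) = 189.82 mm.
M_n = T(d − a/2) = 3931.2 kN × (940 − 94.91) mm = 3322.22 kN·m.
φM_n = 0.90 × 3322.22 = 2990.00 kN·m.

φM_n ≈ 2990 kN·m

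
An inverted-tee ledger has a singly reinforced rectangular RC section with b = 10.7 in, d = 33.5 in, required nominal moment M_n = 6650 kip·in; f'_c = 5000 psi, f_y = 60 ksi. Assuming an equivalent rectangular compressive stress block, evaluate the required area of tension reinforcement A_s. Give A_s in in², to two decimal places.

From M_n = 0.85 f'_c a b (d − a/2):
a = d − √(d² − 2M_n/(0.85 f'_c b)) = 33.5 − √(33.5² − 2 × 6650/(0.85 × 5 × 10.7)) = 4.694 in.
A_s = 0.85 f'_c a b / f_y = 0.85 × 5 × 4.694 × 10.7 / 60 = 3.558 in².

A_s ≈ 3.56 in²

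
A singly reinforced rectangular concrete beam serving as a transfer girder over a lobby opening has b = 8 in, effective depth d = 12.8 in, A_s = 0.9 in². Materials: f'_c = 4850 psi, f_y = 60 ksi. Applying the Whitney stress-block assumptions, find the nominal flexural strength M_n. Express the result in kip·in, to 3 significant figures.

T = A_s f_y = 0.9 × 60 = 54 kips.
a = T/(0.85 f'_c b) = 54/(0.85 × 4.85 × 8) = 1.637 in.
M_n = T(d − a/2) = 54 × (12.8 − 0.8185) = 647.0 kip·in.

M_n ≈ 647 kip·in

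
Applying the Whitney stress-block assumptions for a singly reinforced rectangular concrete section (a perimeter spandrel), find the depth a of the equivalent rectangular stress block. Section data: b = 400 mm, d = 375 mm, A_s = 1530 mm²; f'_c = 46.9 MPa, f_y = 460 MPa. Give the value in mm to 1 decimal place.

a ≈ 44.1 mm

T = A_s f_y = 1530 × 460 = 703800 N = 703.8 kN.
Setting C = 0.85 f'_c a b equal to T: a = 703800/(0.85 × 46.9 × 400) = 44.1 mm.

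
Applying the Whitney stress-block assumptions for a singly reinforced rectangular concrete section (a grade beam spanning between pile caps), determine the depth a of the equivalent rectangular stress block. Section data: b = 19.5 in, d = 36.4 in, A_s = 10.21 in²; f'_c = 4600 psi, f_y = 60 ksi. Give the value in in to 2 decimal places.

T = A_s f_y = 10.21 × 60 = 612.6 kips.
a = T/(0.85 f'_c b) = 612.6/(0.85 × 4.6 × 19.5) = 8.03 in.

a ≈ 8.03 in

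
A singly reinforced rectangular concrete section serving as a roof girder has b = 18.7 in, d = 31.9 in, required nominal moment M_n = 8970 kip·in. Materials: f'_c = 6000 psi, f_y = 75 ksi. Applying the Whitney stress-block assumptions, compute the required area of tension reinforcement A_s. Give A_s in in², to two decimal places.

From M_n = 0.85 f'_c a b (d − a/2):
a = d − √(d² − 2M_n/(0.85 f'_c b)) = 31.9 − √(31.9² − 2 × 8970/(0.85 × 6 × 18.7)) = 3.099 in.
A_s = 0.85 f'_c a b / f_y = 0.85 × 6 × 3.099 × 18.7 / 75 = 3.941 in².

A_s ≈ 3.94 in²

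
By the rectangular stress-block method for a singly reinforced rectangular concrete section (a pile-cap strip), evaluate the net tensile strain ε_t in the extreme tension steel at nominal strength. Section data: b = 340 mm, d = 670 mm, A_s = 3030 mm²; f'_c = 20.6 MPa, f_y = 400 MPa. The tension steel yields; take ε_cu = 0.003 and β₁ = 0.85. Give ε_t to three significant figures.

ε_t ≈ 0.00539

a = A_s f_y/(0.85 f'_c b) = 203.58 mm.
β₁ = 0.85, so c = a/β₁ = 203.58/0.85 = 239.51 mm.
From the linear strain diagram with ε_cu = 0.003: ε_t = 0.003 (d − c)/c = 0.003 × (670 − 239.51)/239.51 = 0.00539.
Since ε_t ≥ 0.005, the section is tension-controlled.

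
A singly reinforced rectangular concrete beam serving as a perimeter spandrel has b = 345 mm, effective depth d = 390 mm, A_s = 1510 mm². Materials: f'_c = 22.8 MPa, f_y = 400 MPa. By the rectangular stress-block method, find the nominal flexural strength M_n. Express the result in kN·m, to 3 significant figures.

T = A_s f_y = 1510 × 400 = 604000 N = 604 kN.
From C = T: a = T/(0.85 f'_c b) = 604000/(0.85 × 22.8 × 345) = 90.34 mm.
M_n = T(d − a/2) = 604 kN × (390 − 45.17) mm = 208.28 kN·m.

M_n ≈ 208 kN·m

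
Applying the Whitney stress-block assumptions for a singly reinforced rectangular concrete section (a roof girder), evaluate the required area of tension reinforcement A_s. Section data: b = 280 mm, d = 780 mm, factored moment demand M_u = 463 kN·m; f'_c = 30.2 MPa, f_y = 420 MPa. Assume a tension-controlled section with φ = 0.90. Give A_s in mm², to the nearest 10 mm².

M_n = M_u/φ = 463/0.90 = 514.444 kN·m.
With M_n = 0.85 f'_c a b (d − a/2), solve the quadratic for a:
a = d − √(d² − 2M_n/(0.85 f'_c b)) = 780 − √(780² − 2 × 514.444×10⁶/(0.85 × 30.2 × 280)) = 97.91 mm.
A_s = 0.85 f'_c a b / f_y = 0.85 × 30.2 × 97.91 × 280 / 420 = 1675.6 mm².

A_s ≈ 1680 mm²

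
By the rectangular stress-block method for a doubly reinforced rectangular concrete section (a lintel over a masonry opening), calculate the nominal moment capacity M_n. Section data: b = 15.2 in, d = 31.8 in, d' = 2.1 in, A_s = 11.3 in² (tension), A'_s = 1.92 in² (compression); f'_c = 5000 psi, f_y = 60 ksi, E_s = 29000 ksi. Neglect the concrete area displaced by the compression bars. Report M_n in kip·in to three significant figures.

M_n ≈ 18900 kip·in

Assume both steels yield.
a = (A_s − A'_s) f_y/(0.85 f'_c b) = (11.3 − 1.92) × 60/(0.85 × 5 × 15.2) = 8.712 in.
c = a/β₁ = 8.712/0.8 = 10.890 in; ε'_s = 0.003(c − d')/c = 0.0024 ≥ ε_y = 0.0021, so the compression steel yields.
M_n = (A_s − A'_s) f_y (d − a/2) + A'_s f_y (d − d') = 562.8 × (31.8 − 4.356) + 115.2 × (31.8 − 2.1) = 15445.5 + 3421.4 = 18866.9 kip·in.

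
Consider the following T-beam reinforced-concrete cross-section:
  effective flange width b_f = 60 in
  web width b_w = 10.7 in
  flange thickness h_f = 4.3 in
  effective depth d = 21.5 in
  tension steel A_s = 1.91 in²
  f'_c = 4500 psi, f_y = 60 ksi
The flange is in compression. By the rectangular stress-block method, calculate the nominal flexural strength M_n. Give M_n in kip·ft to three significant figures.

Tension: T = A_s f_y = 1.91 × 60 = 114.6 kips.
Try a within the flange: a = T/(0.85 f'_c b_f) = 114.6/(0.85 × 4.5 × 60) = 0.499 in.
Since a = 0.499 ≤ h_f = 4.3 in, the stress block lies entirely in the flange; analyse as a rectangular beam of width b_f.
M_n = T(d − a/2) = 114.6 × (21.5 − 0.2495) = 2435.3 kip·in.
M_n = 2435.3/12 = 202.94 kip·ft.

M_n ≈ 203 kip·ft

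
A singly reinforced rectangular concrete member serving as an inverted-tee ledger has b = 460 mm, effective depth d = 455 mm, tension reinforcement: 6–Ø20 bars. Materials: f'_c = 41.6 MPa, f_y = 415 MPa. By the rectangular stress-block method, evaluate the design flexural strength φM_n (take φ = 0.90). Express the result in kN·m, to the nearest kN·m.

φM_n ≈ 303 kN·m

A_s = 6 × 314 = 1884 mm².
T = A_s f_y = 1884 × 415 = 781860 N = 781.86 kN.
From C = T: a = T/(0.85 f'_c b) = 781860/(0.85 × 41.6 × 460) = 48.07 mm.
M_n = T(d − a/2) = 781.86 kN × (455 − 24.035) mm = 336.95 kN·m.
φM_n = 0.90 × 336.95 = 303.26 kN·m.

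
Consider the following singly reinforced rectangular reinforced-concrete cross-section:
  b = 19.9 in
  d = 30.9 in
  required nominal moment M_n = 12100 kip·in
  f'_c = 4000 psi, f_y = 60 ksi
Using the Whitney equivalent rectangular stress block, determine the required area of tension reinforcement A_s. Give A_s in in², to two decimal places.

A_s ≈ 7.29 in²

From M_n = 0.85 f'_c a b (d − a/2):
a = d − √(d² − 2M_n/(0.85 f'_c b)) = 30.9 − √(30.9² − 2 × 12100/(0.85 × 4 × 19.9)) = 6.464 in.
A_s = 0.85 f'_c a b / f_y = 0.85 × 4 × 6.464 × 19.9 / 60 = 7.289 in².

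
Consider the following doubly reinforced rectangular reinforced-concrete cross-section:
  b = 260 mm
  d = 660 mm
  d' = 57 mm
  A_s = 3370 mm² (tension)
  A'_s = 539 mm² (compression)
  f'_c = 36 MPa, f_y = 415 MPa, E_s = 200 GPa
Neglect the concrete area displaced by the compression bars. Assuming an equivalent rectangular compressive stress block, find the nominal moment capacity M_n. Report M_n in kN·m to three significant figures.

M_n ≈ 824 kN·m

Assume both tension and compression steel yield.
Net tension couple steel: A_s − A'_s = 2831 mm².
a = (A_s − A'_s) f_y / (0.85 f'_c b) = 1174865/(0.85 × 36 × 260) = 147.67 mm.
c = a/β₁ = 147.67/0.793 = 186.22 mm; ε'_s = 0.003(c − d')/c = 0.0021 ≥ f_y/E_s = 0.0021, so compression steel does yield.
M_n = (A_s − A'_s) f_y (d − a/2) + A'_s f_y (d − d') = [1174865 × (660 − 73.835) + 223685 × (660 − 57)] × 10⁻⁶ = 688.66 + 134.88 = 823.54 kN·m.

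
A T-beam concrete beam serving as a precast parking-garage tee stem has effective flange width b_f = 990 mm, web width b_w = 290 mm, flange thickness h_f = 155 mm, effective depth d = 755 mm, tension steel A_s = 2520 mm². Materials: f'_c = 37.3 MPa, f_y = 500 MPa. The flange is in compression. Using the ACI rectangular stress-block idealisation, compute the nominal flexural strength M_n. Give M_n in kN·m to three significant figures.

M_n ≈ 926 kN·m

Tension: T = A_s f_y = 2520 × 500 = 1260000 N.
Try a within the flange: a = T/(0.85 f'_c b_f) = 1260000/(0.85 × 37.3 × 990) = 40.14 mm.
Since a = 40.14 ≤ h_f = 155 mm, the stress block lies entirely in the flange; analyse as a rectangular beam of width b_f.
M_n = T(d − a/2) = 1260000 × (755 − 20.07) = 926.01 × 10⁶ N·mm.
M_n = 926.01 kN·m.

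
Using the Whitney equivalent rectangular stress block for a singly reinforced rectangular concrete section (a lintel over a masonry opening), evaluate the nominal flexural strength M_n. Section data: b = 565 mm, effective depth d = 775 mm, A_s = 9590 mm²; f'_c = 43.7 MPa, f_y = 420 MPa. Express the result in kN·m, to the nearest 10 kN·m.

T = A_s f_y = 9590 × 420 = 4027800 N = 4027.8 kN.
From C = T: a = T/(0.85 f'_c b) = 4027800/(0.85 × 43.7 × 565) = 191.92 mm.
M_n = T(d − a/2) = 4027.8 kN × (775 − 95.96) mm = 2735.04 kN·m.

M_n ≈ 2740 kN·m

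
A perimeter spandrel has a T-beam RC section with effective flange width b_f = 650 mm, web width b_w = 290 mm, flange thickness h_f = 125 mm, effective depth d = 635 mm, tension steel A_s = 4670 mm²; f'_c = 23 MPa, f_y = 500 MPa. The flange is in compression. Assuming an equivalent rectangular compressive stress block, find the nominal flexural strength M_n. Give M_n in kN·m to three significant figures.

Tension: T = A_s f_y = 4670 × 500 = 2335000 N.
Try a within the flange: a = T/(0.85 f'_c b_f) = 2335000/(0.85 × 23 × 650) = 183.75 mm.
a = 183.75 > h_f = 125 mm: the block extends into the web. Split into flange-overhang and web parts.
C_f = 0.85 f'_c (b_f − b_w) h_f = 0.85 × 23 × (650 − 290) × 125 = 879750 N.
Remaining web compression depth: a_w = (T − C_f)/(0.85 f'_c b_w) = (2335000 − 879750)/(0.85 × 23 × 290) = 256.68 mm.
M_n = C_f(d − h_f/2) + (T − C_f)(d − a_w/2) = 879750 × (635 − 62.5) + 1455250 × (635 − 128.34) = 503.66 + 737.32 = 1240.98 × 10⁶ N·mm.
M_n = 1240.98 kN·m.

M_n ≈ 1240 kN·m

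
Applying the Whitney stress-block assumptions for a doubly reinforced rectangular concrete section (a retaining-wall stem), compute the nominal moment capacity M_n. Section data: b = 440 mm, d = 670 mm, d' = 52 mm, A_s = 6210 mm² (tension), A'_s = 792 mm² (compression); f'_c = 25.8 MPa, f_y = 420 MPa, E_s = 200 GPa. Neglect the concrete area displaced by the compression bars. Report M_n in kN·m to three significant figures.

Assume both tension and compression steel yield.
Net tension couple steel: A_s − A'_s = 5418 mm².
a = (A_s − A'_s) f_y / (0.85 f'_c b) = 2275560/(0.85 × 25.8 × 440) = 235.83 mm.
c = a/β₁ = 235.83/0.85 = 277.45 mm; ε'_s = 0.003(c − d')/c = 0.0024 ≥ f_y/E_s = 0.0021, so compression steel does yield.
M_n = (A_s − A'_s) f_y (d − a/2) + A'_s f_y (d − d') = [2275560 × (670 − 117.915) + 332640 × (670 − 52)] × 10⁻⁶ = 1256.30 + 205.57 = 1461.87 kN·m.

M_n ≈ 1460 kN·m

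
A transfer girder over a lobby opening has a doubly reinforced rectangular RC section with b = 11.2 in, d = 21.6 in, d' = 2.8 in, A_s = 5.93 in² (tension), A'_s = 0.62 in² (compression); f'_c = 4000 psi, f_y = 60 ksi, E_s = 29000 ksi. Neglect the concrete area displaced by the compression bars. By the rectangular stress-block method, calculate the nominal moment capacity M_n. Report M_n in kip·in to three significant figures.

M_n ≈ 6250 kip·in

Assume both steels yield.
a = (A_s − A'_s) f_y/(0.85 f'_c b) = (5.93 − 0.62) × 60/(0.85 × 4 × 11.2) = 8.367 in.
c = a/β₁ = 8.367/0.85 = 9.844 in; ε'_s = 0.003(c − d')/c = 0.0021 ≥ ε_y = 0.0021, so the compression steel yields.
M_n = (A_s − A'_s) f_y (d − a/2) + A'_s f_y (d − d') = 318.6 × (21.6 − 4.1835) + 37.2 × (21.6 − 2.8) = 5548.9 + 699.4 = 6248.3 kip·in.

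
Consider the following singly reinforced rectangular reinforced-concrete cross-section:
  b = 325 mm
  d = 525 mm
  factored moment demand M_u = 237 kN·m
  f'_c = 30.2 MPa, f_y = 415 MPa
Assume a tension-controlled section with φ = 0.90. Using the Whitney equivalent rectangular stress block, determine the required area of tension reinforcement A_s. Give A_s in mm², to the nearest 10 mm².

M_n = M_u/φ = 237/0.90 = 263.333 kN·m.
With M_n = 0.85 f'_c a b (d − a/2), solve the quadratic for a:
a = d − √(d² − 2M_n/(0.85 f'_c b)) = 525 − √(525² − 2 × 263.333×10⁶/(0.85 × 30.2 × 325)) = 64.03 mm.
A_s = 0.85 f'_c a b / f_y = 0.85 × 30.2 × 64.03 × 325 / 415 = 1287.2 mm².

A_s ≈ 1290 mm²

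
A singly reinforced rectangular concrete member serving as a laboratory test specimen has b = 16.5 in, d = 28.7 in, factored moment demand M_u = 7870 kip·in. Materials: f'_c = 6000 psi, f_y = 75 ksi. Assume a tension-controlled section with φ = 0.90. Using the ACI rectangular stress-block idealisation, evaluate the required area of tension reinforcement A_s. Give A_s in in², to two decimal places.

A_s ≈ 4.36 in²

M_n = M_u/φ = 7870/0.90 = 8744.44 kip·in.
From M_n = 0.85 f'_c a b (d − a/2):
a = d − √(d² − 2M_n/(0.85 f'_c b)) = 28.7 − √(28.7² − 2 × 8744.44/(0.85 × 6 × 16.5)) = 3.883 in.
A_s = 0.85 f'_c a b / f_y = 0.85 × 6 × 3.883 × 16.5 / 75 = 4.357 in².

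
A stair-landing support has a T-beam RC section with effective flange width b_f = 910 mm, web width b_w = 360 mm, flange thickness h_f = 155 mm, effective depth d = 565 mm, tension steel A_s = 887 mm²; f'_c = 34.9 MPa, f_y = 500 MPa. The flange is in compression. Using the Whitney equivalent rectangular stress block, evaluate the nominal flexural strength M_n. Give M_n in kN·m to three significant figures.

Tension: T = A_s f_y = 887 × 500 = 443500 N.
Try a within the flange: a = T/(0.85 f'_c b_f) = 443500/(0.85 × 34.9 × 910) = 16.43 mm.
Since a = 16.43 ≤ h_f = 155 mm, the stress block lies entirely in the flange; analyse as a rectangular beam of width b_f.
M_n = T(d − a/2) = 443500 × (565 − 8.215) = 246.93 × 10⁶ N·mm.
M_n = 246.93 kN·m.

M_n ≈ 247 kN·m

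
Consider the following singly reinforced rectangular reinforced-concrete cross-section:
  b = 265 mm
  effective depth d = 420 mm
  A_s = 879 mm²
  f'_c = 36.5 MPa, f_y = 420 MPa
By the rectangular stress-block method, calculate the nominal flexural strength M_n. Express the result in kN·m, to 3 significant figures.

M_n ≈ 147 kN·m

T = A_s f_y = 879 × 420 = 369180 N = 369.18 kN.
From C = T: a = T/(0.85 f'_c b) = 369180/(0.85 × 36.5 × 265) = 44.90 mm.
M_n = T(d − a/2) = 369.18 kN × (420 − 22.45) mm = 146.77 kN·m.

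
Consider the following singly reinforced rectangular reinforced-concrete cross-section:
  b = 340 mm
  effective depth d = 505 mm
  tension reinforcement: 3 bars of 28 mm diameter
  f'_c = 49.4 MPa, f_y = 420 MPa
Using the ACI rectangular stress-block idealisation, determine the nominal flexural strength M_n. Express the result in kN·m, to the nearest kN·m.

M_n ≈ 371 kN·m

A_s = 3 × 616 = 1848 mm².
T = A_s f_y = 1848 × 420 = 776160 N = 776.16 kN.
From C = T: a = T/(0.85 f'_c b) = 776160/(0.85 × 49.4 × 340) = 54.37 mm.
M_n = T(d − a/2) = 776.16 kN × (505 − 27.185) mm = 370.86 kN·m.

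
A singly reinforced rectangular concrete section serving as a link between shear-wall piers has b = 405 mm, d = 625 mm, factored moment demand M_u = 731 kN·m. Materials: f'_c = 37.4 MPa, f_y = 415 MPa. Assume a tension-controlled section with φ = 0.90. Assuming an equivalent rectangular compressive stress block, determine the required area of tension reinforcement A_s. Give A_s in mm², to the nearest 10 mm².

A_s ≈ 3440 mm²

M_n = M_u/φ = 731/0.90 = 812.222 kN·m.
With M_n = 0.85 f'_c a b (d − a/2), solve the quadratic for a:
a = d − √(d² − 2M_n/(0.85 f'_c b)) = 625 − √(625² − 2 × 812.222×10⁶/(0.85 × 37.4 × 405)) = 110.75 mm.
A_s = 0.85 f'_c a b / f_y = 0.85 × 37.4 × 110.75 × 405 / 415 = 3435.9 mm².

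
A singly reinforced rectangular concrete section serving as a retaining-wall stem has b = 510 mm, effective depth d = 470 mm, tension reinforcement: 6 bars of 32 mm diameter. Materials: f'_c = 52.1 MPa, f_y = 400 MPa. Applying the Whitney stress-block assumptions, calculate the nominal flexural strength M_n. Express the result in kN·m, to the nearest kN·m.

M_n ≈ 824 kN·m

A_s = 6 × 804 = 4824 mm².
T = A_s f_y = 4824 × 400 = 1929600 N = 1929.6 kN.
From C = T: a = T/(0.85 f'_c b) = 1929600/(0.85 × 52.1 × 510) = 85.44 mm.
M_n = T(d − a/2) = 1929.6 kN × (470 − 42.72) mm = 824.48 kN·m.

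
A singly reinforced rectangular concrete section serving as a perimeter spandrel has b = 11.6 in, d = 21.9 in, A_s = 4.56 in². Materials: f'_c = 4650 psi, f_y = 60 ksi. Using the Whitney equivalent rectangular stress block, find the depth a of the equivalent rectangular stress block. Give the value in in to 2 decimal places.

T = A_s f_y = 4.56 × 60 = 273.6 kips.
a = T/(0.85 f'_c b) = 273.6/(0.85 × 4.65 × 11.6) = 5.97 in.

a ≈ 5.97 in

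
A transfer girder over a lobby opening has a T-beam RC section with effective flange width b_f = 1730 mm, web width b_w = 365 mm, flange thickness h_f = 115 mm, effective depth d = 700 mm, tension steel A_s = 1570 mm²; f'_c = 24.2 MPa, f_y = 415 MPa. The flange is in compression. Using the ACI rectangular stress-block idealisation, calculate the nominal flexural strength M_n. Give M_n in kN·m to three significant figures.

Tension: T = A_s f_y = 1570 × 415 = 651550 N.
Try a within the flange: a = T/(0.85 f'_c b_f) = 651550/(0.85 × 24.2 × 1730) = 18.31 mm.
Since a = 18.31 ≤ h_f = 115 mm, the stress block lies entirely in the flange; analyse as a rectangular beam of width b_f.
M_n = T(d − a/2) = 651550 × (700 − 9.155) = 450.12 × 10⁶ N·mm.
M_n = 450.12 kN·m.

M_n ≈ 450 kN·m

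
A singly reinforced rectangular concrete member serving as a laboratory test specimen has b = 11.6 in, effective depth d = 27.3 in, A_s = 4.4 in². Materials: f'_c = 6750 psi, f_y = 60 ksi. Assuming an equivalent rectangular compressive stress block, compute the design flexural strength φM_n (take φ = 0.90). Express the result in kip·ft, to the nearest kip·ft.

T = A_s f_y = 4.4 × 60 = 264 kips.
a = T/(0.85 f'_c b) = 264/(0.85 × 6.75 × 11.6) = 3.967 in.
M_n = T(d − a/2) = 264 × (27.3 − 1.9835) = 6683.6 kip·in = 6683.6/12 = 556.97 kip·ft.
φM_n = 0.90 × 556.97 = 501.27 kip·ft.

φM_n ≈ 501 kip·ft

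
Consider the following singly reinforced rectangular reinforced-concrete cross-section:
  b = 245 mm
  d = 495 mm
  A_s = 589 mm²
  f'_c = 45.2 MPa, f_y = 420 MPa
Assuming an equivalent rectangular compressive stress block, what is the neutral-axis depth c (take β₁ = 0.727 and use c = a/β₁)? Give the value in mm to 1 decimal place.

c ≈ 36.1 mm

T = A_s f_y = 589 × 420 = 247380 N = 247.38 kN.
Setting C = 0.85 f'_c a b equal to T: a = 247380/(0.85 × 45.2 × 245) = 26.281 mm.
With β₁ = 0.727, c = a/β₁ = 26.281/0.727 = 36.1 mm.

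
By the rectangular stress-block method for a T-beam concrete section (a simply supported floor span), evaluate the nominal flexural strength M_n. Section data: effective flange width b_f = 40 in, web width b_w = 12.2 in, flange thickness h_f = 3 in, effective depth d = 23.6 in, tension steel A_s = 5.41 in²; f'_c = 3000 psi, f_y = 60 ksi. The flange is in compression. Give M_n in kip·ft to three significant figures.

M_n ≈ 595 kip·ft

Tension: T = A_s f_y = 5.41 × 60 = 324.6 kips.
Try a within the flange: a = T/(0.85 f'_c b_f) = 324.6/(0.85 × 3 × 40) = 3.182 in.
a = 3.182 > h_f = 3 in: the block extends into the web. Split into flange-overhang and web parts.
C_f = 0.85 f'_c (b_f − b_w) h_f = 0.85 × 3 × (40 − 12.2) × 3 = 212.7 kips.
Remaining web compression depth: a_w = (T − C_f)/(0.85 f'_c b_w) = (324.6 − 212.7)/(0.85 × 3 × 12.2) = 3.597 in.
M_n = C_f(d − h_f/2) + (T − C_f)(d − a_w/2) = 212.7 × (23.6 − 1.5) + 111.9 × (23.6 − 1.7985) = 4700.7 + 2439.6 = 7140.3 kip·in.
M_n = 7140.3/12 = 595.03 kip·ft.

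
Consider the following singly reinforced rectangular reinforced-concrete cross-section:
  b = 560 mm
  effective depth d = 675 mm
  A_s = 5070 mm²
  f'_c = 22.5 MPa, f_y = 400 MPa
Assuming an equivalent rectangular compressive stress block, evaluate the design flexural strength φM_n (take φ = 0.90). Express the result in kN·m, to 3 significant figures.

T = A_s f_y = 5070 × 400 = 2028000 N = 2028 kN.
From C = T: a = T/(0.85 f'_c b) = 2028000/(0.85 × 22.5 × 560) = 189.36 mm.
M_n = T(d − a/2) = 2028 kN × (675 − 94.68) mm = 1176.89 kN·m.
φM_n = 0.90 × 1176.89 = 1059.20 kN·m.

φM_n ≈ 1060 kN·m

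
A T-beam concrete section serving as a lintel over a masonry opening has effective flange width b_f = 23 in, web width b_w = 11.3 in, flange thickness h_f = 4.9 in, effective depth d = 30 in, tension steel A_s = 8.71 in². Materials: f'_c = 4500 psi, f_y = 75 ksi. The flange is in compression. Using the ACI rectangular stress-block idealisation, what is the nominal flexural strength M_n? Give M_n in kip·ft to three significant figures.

Tension: T = A_s f_y = 8.71 × 75 = 653.25 kips.
Try a within the flange: a = T/(0.85 f'_c b_f) = 653.25/(0.85 × 4.5 × 23) = 7.425 in.
a = 7.425 > h_f = 4.9 in: the block extends into the web. Split into flange-overhang and web parts.
C_f = 0.85 f'_c (b_f − b_w) h_f = 0.85 × 4.5 × (23 − 11.3) × 4.9 = 219.3 kips.
Remaining web compression depth: a_w = (T − C_f)/(0.85 f'_c b_w) = (653.25 − 219.3)/(0.85 × 4.5 × 11.3) = 10.040 in.
M_n = C_f(d − h_f/2) + (T − C_f)(d − a_w/2) = 219.3 × (30 − 2.45) + 433.95 × (30 − 5.02) = 6041.7 + 10840.1 = 16881.8 kip·in.
M_n = 16881.8/12 = 1406.82 kip·ft.

M_n ≈ 1410 kip·ft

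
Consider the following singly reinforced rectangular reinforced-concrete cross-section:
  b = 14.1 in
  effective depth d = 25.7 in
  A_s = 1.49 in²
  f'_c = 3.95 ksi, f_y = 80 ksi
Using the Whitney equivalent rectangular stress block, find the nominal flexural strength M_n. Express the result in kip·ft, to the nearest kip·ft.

M_n ≈ 243 kip·ft

T = A_s f_y = 1.49 × 80 = 119.2 kips.
a = T/(0.85 f'_c b) = 119.2/(0.85 × 3.95 × 14.1) = 2.518 in.
M_n = T(d − a/2) = 119.2 × (25.7 − 1.259) = 2913.4 kip·in = 2913.4/12 = 242.78 kip·ft.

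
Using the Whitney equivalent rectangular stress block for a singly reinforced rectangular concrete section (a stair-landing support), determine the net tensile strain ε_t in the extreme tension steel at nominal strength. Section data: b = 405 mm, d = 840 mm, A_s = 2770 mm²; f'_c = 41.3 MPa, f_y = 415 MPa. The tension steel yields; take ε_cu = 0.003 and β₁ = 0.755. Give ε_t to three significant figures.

ε_t ≈ 0.0205

a = A_s f_y/(0.85 f'_c b) = 80.85 mm.
β₁ = 0.755, so c = a/β₁ = 80.85/0.755 = 107.09 mm.
From the linear strain diagram with ε_cu = 0.003: ε_t = 0.003 (d − c)/c = 0.003 × (840 − 107.09)/107.09 = 0.0205.
Since ε_t ≥ 0.005, the section is tension-controlled.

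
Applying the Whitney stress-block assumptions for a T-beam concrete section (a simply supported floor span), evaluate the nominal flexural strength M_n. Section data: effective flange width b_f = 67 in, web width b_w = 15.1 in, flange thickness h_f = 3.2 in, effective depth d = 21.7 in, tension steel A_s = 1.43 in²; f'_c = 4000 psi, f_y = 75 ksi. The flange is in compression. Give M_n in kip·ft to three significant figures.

Tension: T = A_s f_y = 1.43 × 75 = 107.25 kips.
Try a within the flange: a = T/(0.85 f'_c b_f) = 107.25/(0.85 × 4 × 67) = 0.471 in.
Since a = 0.471 ≤ h_f = 3.2 in, the stress block lies entirely in the flange; analyse as a rectangular beam of width b_f.
M_n = T(d − a/2) = 107.25 × (21.7 − 0.2355) = 2302.1 kip·in.
M_n = 2302.1/12 = 191.84 kip·ft.

M_n ≈ 192 kip·ft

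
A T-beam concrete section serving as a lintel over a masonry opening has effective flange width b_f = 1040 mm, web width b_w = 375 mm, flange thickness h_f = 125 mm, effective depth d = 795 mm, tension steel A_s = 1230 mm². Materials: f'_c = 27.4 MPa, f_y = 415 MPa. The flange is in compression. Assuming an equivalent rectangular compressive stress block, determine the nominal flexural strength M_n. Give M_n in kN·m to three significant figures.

Tension: T = A_s f_y = 1230 × 415 = 510450 N.
Try a within the flange: a = T/(0.85 f'_c b_f) = 510450/(0.85 × 27.4 × 1040) = 21.07 mm.
Since a = 21.07 ≤ h_f = 125 mm, the stress block lies entirely in the flange; analyse as a rectangular beam of width b_f.
M_n = T(d − a/2) = 510450 × (795 − 10.535) = 400.43 × 10⁶ N·mm.
M_n = 400.43 kN·m.

M_n ≈ 400 kN·m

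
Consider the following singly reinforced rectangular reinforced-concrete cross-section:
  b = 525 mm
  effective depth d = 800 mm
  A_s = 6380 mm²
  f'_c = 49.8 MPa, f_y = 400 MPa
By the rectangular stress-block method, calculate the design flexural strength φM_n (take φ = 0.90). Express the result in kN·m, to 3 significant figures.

φM_n ≈ 1710 kN·m

T = A_s f_y = 6380 × 400 = 2552000 N = 2552 kN.
From C = T: a = T/(0.85 f'_c b) = 2552000/(0.85 × 49.8 × 525) = 114.83 mm.
M_n = T(d − a/2) = 2552 kN × (800 − 57.415) mm = 1895.08 kN·m.
φM_n = 0.90 × 1895.08 = 1705.57 kN·m.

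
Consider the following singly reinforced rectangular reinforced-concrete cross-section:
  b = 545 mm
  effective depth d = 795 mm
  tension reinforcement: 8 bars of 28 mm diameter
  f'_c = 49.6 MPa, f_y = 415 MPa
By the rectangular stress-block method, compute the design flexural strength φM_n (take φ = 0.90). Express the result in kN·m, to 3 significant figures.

A_s = 8 × 616 = 4928 mm².
T = A_s f_y = 4928 × 415 = 2045120 N = 2045.12 kN.
From C = T: a = T/(0.85 f'_c b) = 2045120/(0.85 × 49.6 × 545) = 89.01 mm.
M_n = T(d − a/2) = 2045.12 kN × (795 − 44.505) mm = 1534.85 kN·m.
φM_n = 0.90 × 1534.85 = 1381.37 kN·m.

φM_n ≈ 1380 kN·m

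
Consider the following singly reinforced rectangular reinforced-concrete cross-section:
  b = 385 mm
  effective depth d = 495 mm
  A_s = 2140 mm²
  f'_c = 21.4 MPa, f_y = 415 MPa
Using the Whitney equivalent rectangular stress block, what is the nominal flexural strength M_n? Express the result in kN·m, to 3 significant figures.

M_n ≈ 383 kN·m

T = A_s f_y = 2140 × 415 = 888100 N = 888.1 kN.
From C = T: a = T/(0.85 f'_c b) = 888100/(0.85 × 21.4 × 385) = 126.81 mm.
M_n = T(d − a/2) = 888.1 kN × (495 − 63.405) mm = 383.30 kN·m.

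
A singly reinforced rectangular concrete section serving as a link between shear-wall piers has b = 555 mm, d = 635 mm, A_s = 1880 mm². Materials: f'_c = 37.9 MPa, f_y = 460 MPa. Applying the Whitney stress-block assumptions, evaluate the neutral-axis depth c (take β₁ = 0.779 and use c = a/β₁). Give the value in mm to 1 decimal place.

c ≈ 62.1 mm

T = A_s f_y = 1880 × 460 = 864800 N = 864.8 kN.
Setting C = 0.85 f'_c a b equal to T: a = 864800/(0.85 × 37.9 × 555) = 48.369 mm.
With β₁ = 0.779, c = a/β₁ = 48.369/0.779 = 62.1 mm.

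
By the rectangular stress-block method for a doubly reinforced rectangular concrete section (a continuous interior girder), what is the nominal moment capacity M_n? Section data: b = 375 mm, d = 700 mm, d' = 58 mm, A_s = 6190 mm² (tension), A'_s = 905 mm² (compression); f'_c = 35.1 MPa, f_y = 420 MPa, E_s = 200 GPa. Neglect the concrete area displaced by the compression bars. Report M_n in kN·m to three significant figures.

Assume both tension and compression steel yield.
Net tension couple steel: A_s − A'_s = 5285 mm².
a = (A_s − A'_s) f_y / (0.85 f'_c b) = 2219700/(0.85 × 35.1 × 375) = 198.40 mm.
c = a/β₁ = 198.40/0.799 = 248.31 mm; ε'_s = 0.003(c − d')/c = 0.0023 ≥ f_y/E_s = 0.0021, so compression steel does yield.
M_n = (A_s − A'_s) f_y (d − a/2) + A'_s f_y (d − d') = [2219700 × (700 − 99.2) + 380100 × (700 − 58)] × 10⁻⁶ = 1333.60 + 244.02 = 1577.62 kN·m.

M_n ≈ 1580 kN·m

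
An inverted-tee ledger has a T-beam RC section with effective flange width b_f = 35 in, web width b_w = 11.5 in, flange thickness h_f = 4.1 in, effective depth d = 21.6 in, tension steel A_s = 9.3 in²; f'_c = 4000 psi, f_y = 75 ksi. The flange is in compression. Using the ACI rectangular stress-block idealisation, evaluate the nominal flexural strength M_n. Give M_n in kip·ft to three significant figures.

Tension: T = A_s f_y = 9.3 × 75 = 697.5 kips.
Try a within the flange: a = T/(0.85 f'_c b_f) = 697.5/(0.85 × 4 × 35) = 5.861 in.
a = 5.861 > h_f = 4.1 in: the block extends into the web. Split into flange-overhang and web parts.
C_f = 0.85 f'_c (b_f − b_w) h_f = 0.85 × 4 × (35 − 11.5) × 4.1 = 327.6 kips.
Remaining web compression depth: a_w = (T − C_f)/(0.85 f'_c b_w) = (697.5 − 327.6)/(0.85 × 4 × 11.5) = 9.460 in.
M_n = C_f(d − h_f/2) + (T − C_f)(d − a_w/2) = 327.6 × (21.6 − 2.05) + 369.9 × (21.6 − 4.73) = 6404.6 + 6240.2 = 12644.8 kip·in.
M_n = 12644.8/12 = 1053.73 kip·ft.

M_n ≈ 1050 kip·ft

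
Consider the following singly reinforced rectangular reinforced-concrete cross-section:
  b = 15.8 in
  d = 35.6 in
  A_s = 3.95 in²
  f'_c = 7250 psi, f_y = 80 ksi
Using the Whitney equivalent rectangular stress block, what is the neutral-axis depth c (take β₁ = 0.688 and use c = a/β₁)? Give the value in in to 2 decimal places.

T = A_s f_y = 3.95 × 80 = 316 kips.
a = T/(0.85 f'_c b) = 316/(0.85 × 7.25 × 15.8) = 3.2454 in.
With β₁ = 0.688, c = a/β₁ = 3.2454/0.688 = 4.72 in.

c ≈ 4.72 in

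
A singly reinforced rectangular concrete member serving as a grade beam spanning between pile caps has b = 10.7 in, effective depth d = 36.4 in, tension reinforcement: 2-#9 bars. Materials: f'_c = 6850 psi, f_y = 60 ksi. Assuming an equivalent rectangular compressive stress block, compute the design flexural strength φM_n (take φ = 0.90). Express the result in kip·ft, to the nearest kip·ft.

φM_n ≈ 319 kip·ft

A_s = 2 × 1 = 2 in².
T = A_s f_y = 2 × 60 = 120 kips.
a = T/(0.85 f'_c b) = 120/(0.85 × 6.85 × 10.7) = 1.926 in.
M_n = T(d − a/2) = 120 × (36.4 − 0.963) = 4252.4 kip·in = 4252.4/12 = 354.37 kip·ft.
φM_n = 0.90 × 354.37 = 318.93 kip·ft.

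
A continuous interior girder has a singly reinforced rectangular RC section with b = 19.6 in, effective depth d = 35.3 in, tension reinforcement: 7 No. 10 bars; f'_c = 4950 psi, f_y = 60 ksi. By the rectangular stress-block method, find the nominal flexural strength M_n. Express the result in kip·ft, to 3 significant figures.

M_n ≈ 1430 kip·ft

A_s = 7 × 1.27 = 8.89 in².
T = A_s f_y = 8.89 × 60 = 533.4 kips.
a = T/(0.85 f'_c b) = 533.4/(0.85 × 4.95 × 19.6) = 6.468 in.
M_n = T(d − a/2) = 533.4 × (35.3 − 3.234) = 17104.0 kip·in = 17104.0/12 = 1425.33 kip·ft.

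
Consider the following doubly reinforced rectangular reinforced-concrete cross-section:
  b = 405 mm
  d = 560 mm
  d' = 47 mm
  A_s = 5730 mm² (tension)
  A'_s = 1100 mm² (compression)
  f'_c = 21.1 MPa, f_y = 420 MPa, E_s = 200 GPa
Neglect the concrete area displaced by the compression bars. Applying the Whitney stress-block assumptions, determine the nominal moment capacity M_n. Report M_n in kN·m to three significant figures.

Assume both tension and compression steel yield.
Net tension couple steel: A_s − A'_s = 4630 mm².
a = (A_s − A'_s) f_y / (0.85 f'_c b) = 1944600/(0.85 × 21.1 × 405) = 267.72 mm.
c = a/β₁ = 267.72/0.85 = 314.96 mm; ε'_s = 0.003(c − d')/c = 0.0026 ≥ f_y/E_s = 0.0021, so compression steel does yield.
M_n = (A_s − A'_s) f_y (d − a/2) + A'_s f_y (d − d') = [1944600 × (560 − 133.86) + 462000 × (560 − 47)] × 10⁻⁶ = 828.67 + 237.01 = 1065.68 kN·m.

M_n ≈ 1070 kN·m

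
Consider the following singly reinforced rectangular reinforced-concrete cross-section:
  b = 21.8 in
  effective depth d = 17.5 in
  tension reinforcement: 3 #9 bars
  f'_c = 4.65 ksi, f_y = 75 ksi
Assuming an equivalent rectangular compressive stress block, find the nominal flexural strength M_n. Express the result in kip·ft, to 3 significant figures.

A_s = 3 × 1 = 3 in².
T = A_s f_y = 3 × 75 = 225 kips.
a = T/(0.85 f'_c b) = 225/(0.85 × 4.65 × 21.8) = 2.611 in.
M_n = T(d − a/2) = 225 × (17.5 − 1.3055) = 3643.8 kip·in = 3643.8/12 = 303.65 kip·ft.

M_n ≈ 304 kip·ft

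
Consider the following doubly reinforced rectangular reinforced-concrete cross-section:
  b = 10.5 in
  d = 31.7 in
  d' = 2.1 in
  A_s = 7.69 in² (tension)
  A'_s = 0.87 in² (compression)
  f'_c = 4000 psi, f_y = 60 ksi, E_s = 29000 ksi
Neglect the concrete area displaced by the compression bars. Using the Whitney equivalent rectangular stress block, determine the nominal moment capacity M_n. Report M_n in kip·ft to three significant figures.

M_n ≈ 1010 kip·ft

Assume both steels yield.
a = (A_s − A'_s) f_y/(0.85 f'_c b) = (7.69 − 0.87) × 60/(0.85 × 4 × 10.5) = 11.462 in.
c = a/β₁ = 11.462/0.85 = 13.485 in; ε'_s = 0.003(c − d')/c = 0.0025 ≥ ε_y = 0.0021, so the compression steel yields.
M_n = (A_s − A'_s) f_y (d − a/2) + A'_s f_y (d − d') = 409.2 × (31.7 − 5.731) + 52.2 × (31.7 − 2.1) = 10626.5 + 1545.1 = 12171.6 kip·in = 12171.6/12 = 1014.30 kip·ft.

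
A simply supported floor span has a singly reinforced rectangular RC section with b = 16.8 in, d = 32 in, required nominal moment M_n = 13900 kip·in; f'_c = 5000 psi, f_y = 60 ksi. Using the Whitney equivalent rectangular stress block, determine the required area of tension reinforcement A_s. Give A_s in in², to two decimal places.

From M_n = 0.85 f'_c a b (d − a/2):
a = d − √(d² − 2M_n/(0.85 f'_c b)) = 32 − √(32² − 2 × 13900/(0.85 × 5 × 16.8)) = 6.808 in.
A_s = 0.85 f'_c a b / f_y = 0.85 × 5 × 6.808 × 16.8 / 60 = 8.102 in².

A_s ≈ 8.10 in²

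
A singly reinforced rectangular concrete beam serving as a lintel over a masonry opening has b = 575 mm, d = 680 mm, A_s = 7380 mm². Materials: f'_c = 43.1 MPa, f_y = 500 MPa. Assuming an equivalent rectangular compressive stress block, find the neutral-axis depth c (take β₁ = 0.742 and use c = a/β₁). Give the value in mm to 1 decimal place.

c ≈ 236.1 mm

T = A_s f_y = 7380 × 500 = 3690000 N = 3690 kN.
Setting C = 0.85 f'_c a b equal to T: a = 3690000/(0.85 × 43.1 × 575) = 175.171 mm.
With β₁ = 0.742, c = a/β₁ = 175.171/0.742 = 236.1 mm.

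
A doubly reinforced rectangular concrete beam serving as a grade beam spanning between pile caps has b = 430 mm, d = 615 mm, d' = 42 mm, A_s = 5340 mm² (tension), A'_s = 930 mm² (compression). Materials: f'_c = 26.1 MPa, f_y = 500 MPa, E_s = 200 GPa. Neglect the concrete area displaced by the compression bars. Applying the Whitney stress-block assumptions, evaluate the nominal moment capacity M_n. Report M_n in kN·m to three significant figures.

Assume both tension and compression steel yield.
Net tension couple steel: A_s − A'_s = 4410 mm².
a = (A_s − A'_s) f_y / (0.85 f'_c b) = 2205000/(0.85 × 26.1 × 430) = 231.14 mm.
c = a/β₁ = 231.14/0.85 = 271.93 mm; ε'_s = 0.003(c − d')/c = 0.0025 ≥ f_y/E_s = 0.0025, so compression steel does yield.
M_n = (A_s − A'_s) f_y (d − a/2) + A'_s f_y (d − d') = [2205000 × (615 − 115.57) + 465000 × (615 − 42)] × 10⁻⁶ = 1101.24 + 266.45 = 1367.69 kN·m.

M_n ≈ 1370 kN·m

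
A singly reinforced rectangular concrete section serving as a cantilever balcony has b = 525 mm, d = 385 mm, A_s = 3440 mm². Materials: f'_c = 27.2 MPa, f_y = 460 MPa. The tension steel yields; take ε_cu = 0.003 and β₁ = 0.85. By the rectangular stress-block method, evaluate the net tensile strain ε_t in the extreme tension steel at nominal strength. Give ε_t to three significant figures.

a = A_s f_y/(0.85 f'_c b) = 130.37 mm.
β₁ = 0.85, so c = a/β₁ = 130.37/0.85 = 153.38 mm.
From the linear strain diagram with ε_cu = 0.003: ε_t = 0.003 (d − c)/c = 0.003 × (385 − 153.38)/153.38 = 0.00453.
ε_t is between 0.004 and 0.005 — transition zone.

ε_t ≈ 0.00453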